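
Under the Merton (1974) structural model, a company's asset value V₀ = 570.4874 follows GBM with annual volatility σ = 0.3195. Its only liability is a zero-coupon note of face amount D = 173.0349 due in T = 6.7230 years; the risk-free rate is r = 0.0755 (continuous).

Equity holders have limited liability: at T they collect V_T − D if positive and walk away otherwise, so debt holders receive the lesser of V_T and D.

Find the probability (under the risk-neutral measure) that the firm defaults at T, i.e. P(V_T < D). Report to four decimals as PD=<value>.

d₁ = [ln(V₀/D) + (r + σ²/2)T] / (σ√T)
   = [ln(570.4874/173.0349) + (0.0755 + 0.5·0.3195²)·6.7230] / (0.3195·√6.7230)
   = [1.192998 + 0.850729] / 0.828424 = 2.467008
d₂ = d₁ − σ√T = 2.467008 − 0.828424 = 1.638584
risk-neutral PD = N(−d₂) = N(-1.638584) = 0.050650

PD=0.0506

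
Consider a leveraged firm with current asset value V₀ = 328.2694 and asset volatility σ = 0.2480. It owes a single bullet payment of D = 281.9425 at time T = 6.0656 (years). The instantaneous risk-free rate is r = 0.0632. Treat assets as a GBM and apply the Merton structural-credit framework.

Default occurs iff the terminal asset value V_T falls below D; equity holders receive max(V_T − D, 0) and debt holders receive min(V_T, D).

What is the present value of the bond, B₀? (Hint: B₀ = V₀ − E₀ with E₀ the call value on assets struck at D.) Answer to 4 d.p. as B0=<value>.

B0=176.5382

d₁ = [ln(V₀/D) + (r + σ²/2)T] / (σ√T)
   = [ln(328.2694/281.9425) + (0.0632 + 0.5·0.2480²)·6.0656] / (0.2480·√6.0656)
   = [0.152131 + 0.569875] / 0.610785 = 1.182096
d₂ = d₁ − σ√T = 1.182096 − 0.610785 = 0.571311
N(d₁) = 0.881416,  N(d₂) = 0.716105,  e^(−rT) = 0.681577
E₀ = V₀·N(d₁) − D·e^(−rT)·N(d₂)
   = 328.2694·0.881416 − 281.9425·0.681577·0.716105 = 151.731163
B₀ = V₀ − E₀ = 328.2694 − 151.731163 = 176.538237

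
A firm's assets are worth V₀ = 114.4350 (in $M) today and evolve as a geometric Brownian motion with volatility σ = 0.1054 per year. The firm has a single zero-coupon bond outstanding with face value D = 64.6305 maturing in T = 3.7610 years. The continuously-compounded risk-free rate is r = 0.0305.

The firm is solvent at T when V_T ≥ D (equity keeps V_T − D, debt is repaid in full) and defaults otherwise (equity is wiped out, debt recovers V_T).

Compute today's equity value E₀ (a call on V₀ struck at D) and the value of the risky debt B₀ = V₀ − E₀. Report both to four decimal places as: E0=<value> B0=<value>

d₁ = [ln(V₀/D) + (r + σ²/2)T] / (σ√T)
   = [ln(114.4350/64.6305) + (0.0305 + 0.5·0.1054²)·3.7610] / (0.1054·√3.7610)
   = [0.571321 + 0.135601] / 0.204405 = 3.458431
d₂ = d₁ − σ√T = 3.458431 − 0.204405 = 3.254026
N(d₁) = 0.999728,  N(d₂) = 0.999431,  e^(−rT) = 0.891624
E₀ = V₀·N(d₁) − D·e^(−rT)·N(d₂)
   = 114.4350·0.999728 − 64.6305·0.891624·0.999431 = 56.810576
B₀ = V₀ − E₀ = 114.4350 − 56.810576 = 57.624424

E0=56.8106 B0=57.6244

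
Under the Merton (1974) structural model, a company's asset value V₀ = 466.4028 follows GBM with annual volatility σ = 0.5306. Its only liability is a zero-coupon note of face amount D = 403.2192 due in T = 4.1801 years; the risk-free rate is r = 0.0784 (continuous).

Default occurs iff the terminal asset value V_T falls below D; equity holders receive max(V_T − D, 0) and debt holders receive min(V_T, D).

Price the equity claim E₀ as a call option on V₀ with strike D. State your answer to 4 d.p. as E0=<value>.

d₁ = [ln(V₀/D) + (r + σ²/2)T] / (σ√T)
   = [ln(466.4028/403.2192) + (0.0784 + 0.5·0.5306²)·4.1801] / (0.5306·√4.1801)
   = [0.145569 + 0.916145] / 1.084827 = 0.978694
d₂ = d₁ − σ√T = 0.978694 − 1.084827 = -0.106133
N(d₁) = 0.836134,  N(d₂) = 0.457738,  e^(−rT) = 0.720565
E₀ = V₀·N(d₁) − D·e^(−rT)·N(d₂)
   = 466.4028·0.836134 − 403.2192·0.720565·0.457738 = 256.981577

E0=256.9816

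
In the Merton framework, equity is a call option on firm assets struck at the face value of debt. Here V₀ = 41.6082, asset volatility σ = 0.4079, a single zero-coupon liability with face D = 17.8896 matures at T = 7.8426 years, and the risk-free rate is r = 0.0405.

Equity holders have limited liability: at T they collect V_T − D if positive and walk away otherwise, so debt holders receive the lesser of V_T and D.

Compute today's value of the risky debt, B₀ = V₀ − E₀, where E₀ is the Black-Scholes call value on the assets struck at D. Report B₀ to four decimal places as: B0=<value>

d₁ = [ln(V₀/D) + (r + σ²/2)T] / (σ√T)
   = [ln(41.6082/17.8896) + (0.0405 + 0.5·0.4079²)·7.8426] / (0.4079·√7.8426)
   = [0.844078 + 0.970061] / 1.142309 = 1.588132
d₂ = d₁ − σ√T = 1.588132 − 1.142309 = 0.445823
N(d₁) = 0.943872,  N(d₂) = 0.672137,  e^(−rT) = 0.727875
E₀ = V₀·N(d₁) − D·e^(−rT)·N(d₂)
   = 41.6082·0.943872 − 17.8896·0.727875·0.672137 = 30.520635
B₀ = V₀ − E₀ = 41.6082 − 30.520635 = 11.087565

B0=11.0876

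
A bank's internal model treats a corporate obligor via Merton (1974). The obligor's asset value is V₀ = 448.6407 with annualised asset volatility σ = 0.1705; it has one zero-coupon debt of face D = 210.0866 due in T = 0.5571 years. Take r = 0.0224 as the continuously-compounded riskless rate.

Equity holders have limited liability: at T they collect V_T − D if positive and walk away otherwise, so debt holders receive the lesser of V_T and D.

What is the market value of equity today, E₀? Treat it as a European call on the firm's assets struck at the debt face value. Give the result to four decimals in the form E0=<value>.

E0=241.1595

d₁ = [ln(V₀/D) + (r + σ²/2)T] / (σ√T)
   = [ln(448.6407/210.0866) + (0.0224 + 0.5·0.1705²)·0.5571] / (0.1705·√0.5571)
   = [0.758703 + 0.020577] / 0.127260 = 6.123533
d₂ = d₁ − σ√T = 6.123533 − 0.127260 = 5.996273
N(d₁) = 1.000000,  N(d₂) = 1.000000,  e^(−rT) = 0.987599
E₀ = V₀·N(d₁) − D·e^(−rT)·N(d₂)
   = 448.6407·1.000000 − 210.0866·0.987599·1.000000 = 241.159489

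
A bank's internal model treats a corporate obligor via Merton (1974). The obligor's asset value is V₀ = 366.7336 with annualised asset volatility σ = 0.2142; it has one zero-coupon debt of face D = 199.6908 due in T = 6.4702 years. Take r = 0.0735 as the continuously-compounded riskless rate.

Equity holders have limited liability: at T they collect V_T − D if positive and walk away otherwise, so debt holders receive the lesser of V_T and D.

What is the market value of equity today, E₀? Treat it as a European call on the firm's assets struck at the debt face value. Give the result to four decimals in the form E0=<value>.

E0=243.6070

d₁ = [ln(V₀/D) + (r + σ²/2)T] / (σ√T)
   = [ln(366.7336/199.6908) + (0.0735 + 0.5·0.2142²)·6.4702] / (0.2142·√6.4702)
   = [0.607866 + 0.623991] / 0.544852 = 2.260903
d₂ = d₁ − σ√T = 2.260903 − 0.544852 = 1.716051
N(d₁) = 0.988117,  N(d₂) = 0.956924,  e^(−rT) = 0.621537
E₀ = V₀·N(d₁) − D·e^(−rT)·N(d₂)
   = 366.7336·0.988117 − 199.6908·0.621537·0.956924 = 243.607031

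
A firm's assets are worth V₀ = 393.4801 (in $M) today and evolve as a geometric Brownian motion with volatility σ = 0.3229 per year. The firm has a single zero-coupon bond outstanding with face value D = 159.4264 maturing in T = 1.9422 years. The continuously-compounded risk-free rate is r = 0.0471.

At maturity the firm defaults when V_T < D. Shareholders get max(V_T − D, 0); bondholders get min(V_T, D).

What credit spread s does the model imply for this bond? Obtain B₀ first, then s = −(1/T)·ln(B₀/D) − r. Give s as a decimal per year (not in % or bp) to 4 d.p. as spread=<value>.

d₁ = [ln(V₀/D) + (r + σ²/2)T] / (σ√T)
   = [ln(393.4801/159.4264) + (0.0471 + 0.5·0.3229²)·1.9422] / (0.3229·√1.9422)
   = [0.903448 + 0.192729] / 0.450003 = 2.435935
d₂ = d₁ − σ√T = 2.435935 − 0.450003 = 1.985932
N(d₁) = 0.992573,  N(d₂) = 0.976480,  e^(−rT) = 0.912582
E₀ = V₀·N(d₁) − D·e^(−rT)·N(d₂)
   = 393.4801·0.992573 − 159.4264·0.912582·0.976480 = 248.490205
B₀ = V₀ − E₀ = 393.4801 − 248.490205 = 144.989895
spread = −(1/T)·ln(B₀/D) − r = −(1/1.9422)·ln(144.989895/159.4264) − 0.0471 = 0.00177155

spread=0.0018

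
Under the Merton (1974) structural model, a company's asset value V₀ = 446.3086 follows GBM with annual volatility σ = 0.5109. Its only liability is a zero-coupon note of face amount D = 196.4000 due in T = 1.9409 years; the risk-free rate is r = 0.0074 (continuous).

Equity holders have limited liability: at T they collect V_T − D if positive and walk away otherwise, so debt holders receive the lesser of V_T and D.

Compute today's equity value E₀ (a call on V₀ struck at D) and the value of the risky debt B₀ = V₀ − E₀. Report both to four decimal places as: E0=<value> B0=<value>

d₁ = [ln(V₀/D) + (r + σ²/2)T] / (σ√T)
   = [ln(446.3086/196.4000) + (0.0074 + 0.5·0.5109²)·1.9409] / (0.5109·√1.9409)
   = [0.820857 + 0.267668] / 0.711766 = 1.529330
d₂ = d₁ − σ√T = 1.529330 − 0.711766 = 0.817563
N(d₁) = 0.936909,  N(d₂) = 0.793197,  e^(−rT) = 0.985740
E₀ = V₀·N(d₁) − D·e^(−rT)·N(d₂)
   = 446.3086·0.936909 − 196.4000·0.985740·0.793197 = 264.588027
B₀ = V₀ − E₀ = 446.3086 − 264.588027 = 181.720573

E0=264.5880 B0=181.7206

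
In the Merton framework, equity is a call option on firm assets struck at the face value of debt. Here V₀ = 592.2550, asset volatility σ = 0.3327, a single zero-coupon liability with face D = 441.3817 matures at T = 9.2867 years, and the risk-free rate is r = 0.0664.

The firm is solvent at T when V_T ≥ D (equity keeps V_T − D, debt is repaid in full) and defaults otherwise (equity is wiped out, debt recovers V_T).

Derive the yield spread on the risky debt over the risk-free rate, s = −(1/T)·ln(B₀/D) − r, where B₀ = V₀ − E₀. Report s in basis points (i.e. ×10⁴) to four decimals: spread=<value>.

spread=173.6691

d₁ = [ln(V₀/D) + (r + σ²/2)T] / (σ√T)
   = [ln(592.2550/441.3817) + (0.0664 + 0.5·0.3327²)·9.2867] / (0.3327·√9.2867)
   = [0.294027 + 1.130606] / 1.013873 = 1.405140
d₂ = d₁ − σ√T = 1.405140 − 1.013873 = 0.391267
N(d₁) = 0.920010,  N(d₂) = 0.652200,  e^(−rT) = 0.539757
E₀ = V₀·N(d₁) − D·e^(−rT)·N(d₂)
   = 592.2550·0.920010 − 441.3817·0.539757·0.652200 = 389.501316
B₀ = V₀ − E₀ = 592.2550 − 389.501316 = 202.753684
spread = −(1/T)·ln(B₀/D) − r = −(1/9.2867)·ln(202.753684/441.3817) − 0.0664 = 0.01736691
in basis points: 0.01736691 × 10⁴ = 173.6691 bp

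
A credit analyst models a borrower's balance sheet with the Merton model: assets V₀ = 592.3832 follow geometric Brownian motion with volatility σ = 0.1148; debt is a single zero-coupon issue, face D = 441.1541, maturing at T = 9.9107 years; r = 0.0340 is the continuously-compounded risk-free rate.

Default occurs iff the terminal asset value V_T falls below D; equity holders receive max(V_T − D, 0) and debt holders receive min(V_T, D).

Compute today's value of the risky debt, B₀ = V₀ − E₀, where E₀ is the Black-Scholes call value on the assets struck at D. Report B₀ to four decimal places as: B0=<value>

B0=312.4488

d₁ = [ln(V₀/D) + (r + σ²/2)T] / (σ√T)
   = [ln(592.3832/441.1541) + (0.0340 + 0.5·0.1148²)·9.9107] / (0.1148·√9.9107)
   = [0.294759 + 0.402271] / 0.361405 = 1.928668
d₂ = d₁ − σ√T = 1.928668 − 0.361405 = 1.567263
N(d₁) = 0.973114,  N(d₂) = 0.941473,  e^(−rT) = 0.713935
E₀ = V₀·N(d₁) − D·e^(−rT)·N(d₂)
   = 592.3832·0.973114 − 441.1541·0.713935·0.941473 = 279.934405
B₀ = V₀ − E₀ = 592.3832 − 279.934405 = 312.448795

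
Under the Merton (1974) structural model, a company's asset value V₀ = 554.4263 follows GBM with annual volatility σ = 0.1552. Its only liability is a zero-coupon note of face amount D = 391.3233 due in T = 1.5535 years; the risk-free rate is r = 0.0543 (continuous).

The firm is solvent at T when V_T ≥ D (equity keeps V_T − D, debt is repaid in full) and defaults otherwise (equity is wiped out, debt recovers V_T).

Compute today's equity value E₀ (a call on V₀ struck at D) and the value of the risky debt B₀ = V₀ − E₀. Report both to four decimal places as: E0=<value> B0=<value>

E0=195.1373 B0=359.2890

d₁ = [ln(V₀/D) + (r + σ²/2)T] / (σ√T)
   = [ln(554.4263/391.3233) + (0.0543 + 0.5·0.1552²)·1.5535] / (0.1552·√1.5535)
   = [0.348400 + 0.103065] / 0.193440 = 2.333868
d₂ = d₁ − σ√T = 2.333868 − 0.193440 = 2.140427
N(d₁) = 0.990199,  N(d₂) = 0.983840,  e^(−rT) = 0.919105
E₀ = V₀·N(d₁) − D·e^(−rT)·N(d₂)
   = 554.4263·0.990199 − 391.3233·0.919105·0.983840 = 195.137304
B₀ = V₀ − E₀ = 554.4263 − 195.137304 = 359.288996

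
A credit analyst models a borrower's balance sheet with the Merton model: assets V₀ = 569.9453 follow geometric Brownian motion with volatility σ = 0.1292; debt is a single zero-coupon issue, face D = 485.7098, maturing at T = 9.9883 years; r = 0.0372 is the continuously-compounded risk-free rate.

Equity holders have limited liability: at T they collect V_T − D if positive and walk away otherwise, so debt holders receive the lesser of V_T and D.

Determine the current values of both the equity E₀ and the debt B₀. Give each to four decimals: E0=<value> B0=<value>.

E0=242.9523 B0=326.9930

d₁ = [ln(V₀/D) + (r + σ²/2)T] / (σ√T)
   = [ln(569.9453/485.7098) + (0.0372 + 0.5·0.1292²)·9.9883] / (0.1292·√9.9883)
   = [0.159929 + 0.454930] / 0.408327 = 1.505801
d₂ = d₁ − σ√T = 1.505801 − 0.408327 = 1.097474
N(d₁) = 0.933941,  N(d₂) = 0.863783,  e^(−rT) = 0.689654
E₀ = V₀·N(d₁) − D·e^(−rT)·N(d₂)
   = 569.9453·0.933941 − 485.7098·0.689654·0.863783 = 242.952253
B₀ = V₀ − E₀ = 569.9453 − 242.952253 = 326.993047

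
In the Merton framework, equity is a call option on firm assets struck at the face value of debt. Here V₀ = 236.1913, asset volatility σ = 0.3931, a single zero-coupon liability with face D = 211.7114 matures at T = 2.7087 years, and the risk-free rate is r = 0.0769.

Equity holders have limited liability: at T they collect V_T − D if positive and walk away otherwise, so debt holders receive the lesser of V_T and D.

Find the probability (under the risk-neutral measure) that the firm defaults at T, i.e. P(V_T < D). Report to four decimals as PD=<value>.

PD=0.4334

d₁ = [ln(V₀/D) + (r + σ²/2)T] / (σ√T)
   = [ln(236.1913/211.7114) + (0.0769 + 0.5·0.3931²)·2.7087] / (0.3931·√2.7087)
   = [0.109418 + 0.417583] / 0.646969 = 0.814570
d₂ = d₁ − σ√T = 0.814570 − 0.646969 = 0.167601
risk-neutral PD = N(−d₂) = N(-0.167601) = 0.433449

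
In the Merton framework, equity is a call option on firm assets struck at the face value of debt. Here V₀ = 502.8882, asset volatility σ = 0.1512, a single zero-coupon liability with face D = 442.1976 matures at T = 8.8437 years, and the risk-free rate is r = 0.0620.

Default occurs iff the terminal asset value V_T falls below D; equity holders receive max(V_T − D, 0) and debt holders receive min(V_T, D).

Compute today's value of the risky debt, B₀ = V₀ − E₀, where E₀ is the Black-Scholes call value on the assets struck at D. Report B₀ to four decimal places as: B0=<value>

B0=250.9764

d₁ = [ln(V₀/D) + (r + σ²/2)T] / (σ√T)
   = [ln(502.8882/442.1976) + (0.0620 + 0.5·0.1512²)·8.8437] / (0.1512·√8.8437)
   = [0.128611 + 0.649399] / 0.449644 = 1.730281
d₂ = d₁ − σ√T = 1.730281 − 0.449644 = 1.280637
N(d₁) = 0.958210,  N(d₂) = 0.899839,  e^(−rT) = 0.577926
E₀ = V₀·N(d₁) − D·e^(−rT)·N(d₂)
   = 502.8882·0.958210 − 442.1976·0.577926·0.899839 = 251.911771
B₀ = V₀ − E₀ = 502.8882 − 251.911771 = 250.976429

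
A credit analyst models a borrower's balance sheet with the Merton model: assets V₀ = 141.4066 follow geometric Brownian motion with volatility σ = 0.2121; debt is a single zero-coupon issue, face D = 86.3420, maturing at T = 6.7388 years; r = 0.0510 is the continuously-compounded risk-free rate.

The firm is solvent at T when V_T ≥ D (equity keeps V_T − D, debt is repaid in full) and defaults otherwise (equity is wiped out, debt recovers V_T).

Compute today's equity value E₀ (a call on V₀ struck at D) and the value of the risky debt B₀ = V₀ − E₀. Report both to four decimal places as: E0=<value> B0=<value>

d₁ = [ln(V₀/D) + (r + σ²/2)T] / (σ√T)
   = [ln(141.4066/86.3420) + (0.0510 + 0.5·0.2121²)·6.7388] / (0.2121·√6.7388)
   = [0.493323 + 0.495256] / 0.550595 = 1.795476
d₂ = d₁ − σ√T = 1.795476 − 0.550595 = 1.244881
N(d₁) = 0.963711,  N(d₂) = 0.893412,  e^(−rT) = 0.709157
E₀ = V₀·N(d₁) − D·e^(−rT)·N(d₂)
   = 141.4066·0.963711 − 86.3420·0.709157·0.893412 = 81.571462
B₀ = V₀ − E₀ = 141.4066 − 81.571462 = 59.835138

E0=81.5715 B0=59.8351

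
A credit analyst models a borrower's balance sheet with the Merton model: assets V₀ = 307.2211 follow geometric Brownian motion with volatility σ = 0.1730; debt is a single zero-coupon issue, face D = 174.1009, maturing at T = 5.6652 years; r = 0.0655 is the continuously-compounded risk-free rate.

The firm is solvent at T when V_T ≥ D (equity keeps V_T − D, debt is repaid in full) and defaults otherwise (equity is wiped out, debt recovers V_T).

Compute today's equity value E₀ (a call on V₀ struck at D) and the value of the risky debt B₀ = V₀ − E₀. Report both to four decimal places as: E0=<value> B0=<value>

E0=187.3938 B0=119.8273

d₁ = [ln(V₀/D) + (r + σ²/2)T] / (σ√T)
   = [ln(307.2211/174.1009) + (0.0655 + 0.5·0.1730²)·5.6652] / (0.1730·√5.6652)
   = [0.567933 + 0.455847] / 0.411769 = 2.486297
d₂ = d₁ − σ√T = 2.486297 − 0.411769 = 2.074528
N(d₁) = 0.993546,  N(d₂) = 0.980985,  e^(−rT) = 0.689995
E₀ = V₀·N(d₁) − D·e^(−rT)·N(d₂)
   = 307.2211·0.993546 − 174.1009·0.689995·0.980985 = 187.393770
B₀ = V₀ − E₀ = 307.2211 − 187.393770 = 119.827330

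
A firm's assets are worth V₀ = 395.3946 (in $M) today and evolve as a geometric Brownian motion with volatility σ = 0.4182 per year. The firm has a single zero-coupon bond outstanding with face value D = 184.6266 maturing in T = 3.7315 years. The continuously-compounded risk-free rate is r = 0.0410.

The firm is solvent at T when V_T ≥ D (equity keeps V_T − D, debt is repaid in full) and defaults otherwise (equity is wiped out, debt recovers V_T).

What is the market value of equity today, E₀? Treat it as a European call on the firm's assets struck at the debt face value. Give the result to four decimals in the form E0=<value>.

E0=249.2950

d₁ = [ln(V₀/D) + (r + σ²/2)T] / (σ√T)
   = [ln(395.3946/184.6266) + (0.0410 + 0.5·0.4182²)·3.7315] / (0.4182·√3.7315)
   = [0.761549 + 0.479295] / 0.807841 = 1.536000
d₂ = d₁ − σ√T = 1.536000 − 0.807841 = 0.728160
N(d₁) = 0.937731,  N(d₂) = 0.766742,  e^(−rT) = 0.858137
E₀ = V₀·N(d₁) − D·e^(−rT)·N(d₂)
   = 395.3946·0.937731 − 184.6266·0.858137·0.766742 = 249.294999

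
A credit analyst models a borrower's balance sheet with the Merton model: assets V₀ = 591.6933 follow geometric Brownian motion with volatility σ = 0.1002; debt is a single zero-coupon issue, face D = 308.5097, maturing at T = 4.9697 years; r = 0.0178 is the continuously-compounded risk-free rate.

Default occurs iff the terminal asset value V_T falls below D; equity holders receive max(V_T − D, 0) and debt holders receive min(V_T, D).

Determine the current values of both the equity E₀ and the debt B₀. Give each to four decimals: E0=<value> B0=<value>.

d₁ = [ln(V₀/D) + (r + σ²/2)T] / (σ√T)
   = [ln(591.6933/308.5097) + (0.0178 + 0.5·0.1002²)·4.9697] / (0.1002·√4.9697)
   = [0.651235 + 0.113409] / 0.223374 = 3.423153
d₂ = d₁ − σ√T = 3.423153 − 0.223374 = 3.199779
N(d₁) = 0.999691,  N(d₂) = 0.999312,  e^(−rT) = 0.915339
E₀ = V₀·N(d₁) − D·e^(−rT)·N(d₂)
   = 591.6933·0.999691 − 308.5097·0.915339·0.999312 = 309.313367
B₀ = V₀ − E₀ = 591.6933 − 309.313367 = 282.379933

E0=309.3134 B0=282.3799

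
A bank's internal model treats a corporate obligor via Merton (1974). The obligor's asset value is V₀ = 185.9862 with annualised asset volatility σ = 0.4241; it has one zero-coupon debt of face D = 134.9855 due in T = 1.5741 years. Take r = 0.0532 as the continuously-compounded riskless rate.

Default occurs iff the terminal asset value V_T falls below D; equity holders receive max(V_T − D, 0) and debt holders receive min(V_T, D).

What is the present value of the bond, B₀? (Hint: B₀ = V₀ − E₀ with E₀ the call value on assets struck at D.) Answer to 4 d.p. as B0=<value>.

d₁ = [ln(V₀/D) + (r + σ²/2)T] / (σ√T)
   = [ln(185.9862/134.9855) + (0.0532 + 0.5·0.4241²)·1.5741] / (0.4241·√1.5741)
   = [0.320505 + 0.225302] / 0.532089 = 1.025780
d₂ = d₁ − σ√T = 1.025780 − 0.532089 = 0.493691
N(d₁) = 0.847502,  N(d₂) = 0.689238,  e^(−rT) = 0.919668
E₀ = V₀·N(d₁) − D·e^(−rT)·N(d₂)
   = 185.9862·0.847502 − 134.9855·0.919668·0.689238 = 72.060463
B₀ = V₀ − E₀ = 185.9862 − 72.060463 = 113.925737

B0=113.9257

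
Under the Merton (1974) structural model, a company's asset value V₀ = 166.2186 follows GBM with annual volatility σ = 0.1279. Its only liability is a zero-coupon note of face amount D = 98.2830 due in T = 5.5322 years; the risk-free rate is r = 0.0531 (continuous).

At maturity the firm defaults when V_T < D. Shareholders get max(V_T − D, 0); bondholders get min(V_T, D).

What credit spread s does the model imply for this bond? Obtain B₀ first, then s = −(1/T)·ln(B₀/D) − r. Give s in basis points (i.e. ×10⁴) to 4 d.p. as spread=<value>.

spread=0.7972

d₁ = [ln(V₀/D) + (r + σ²/2)T] / (σ√T)
   = [ln(166.2186/98.2830) + (0.0531 + 0.5·0.1279²)·5.5322] / (0.1279·√5.5322)
   = [0.525453 + 0.339009] / 0.300829 = 2.873599
d₂ = d₁ − σ√T = 2.873599 − 0.300829 = 2.572770
N(d₁) = 0.997971,  N(d₂) = 0.994956,  e^(−rT) = 0.745456
E₀ = V₀·N(d₁) − D·e^(−rT)·N(d₂)
   = 166.2186·0.997971 − 98.2830·0.745456·0.994956 = 92.985300
B₀ = V₀ − E₀ = 166.2186 − 92.985300 = 73.233300
spread = −(1/T)·ln(B₀/D) − r = −(1/5.5322)·ln(73.233300/98.2830) − 0.0531 = 0.00007972
in basis points: 0.00007972 × 10⁴ = 0.7972 bp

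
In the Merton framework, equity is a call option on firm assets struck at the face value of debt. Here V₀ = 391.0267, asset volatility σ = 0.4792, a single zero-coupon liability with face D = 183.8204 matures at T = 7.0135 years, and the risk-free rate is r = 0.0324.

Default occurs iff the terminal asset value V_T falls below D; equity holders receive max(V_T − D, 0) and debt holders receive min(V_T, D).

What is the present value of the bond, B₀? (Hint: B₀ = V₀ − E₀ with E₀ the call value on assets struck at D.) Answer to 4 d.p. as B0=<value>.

B0=112.4315

d₁ = [ln(V₀/D) + (r + σ²/2)T] / (σ√T)
   = [ln(391.0267/183.8204) + (0.0324 + 0.5·0.4792²)·7.0135] / (0.4792·√7.0135)
   = [0.754817 + 1.032502] / 1.269066 = 1.408373
d₂ = d₁ − σ√T = 1.408373 − 1.269066 = 0.139307
N(d₁) = 0.920490,  N(d₂) = 0.555396,  e^(−rT) = 0.796732
E₀ = V₀·N(d₁) − D·e^(−rT)·N(d₂)
   = 391.0267·0.920490 − 183.8204·0.796732·0.555396 = 278.595196
B₀ = V₀ − E₀ = 391.0267 − 278.595196 = 112.431504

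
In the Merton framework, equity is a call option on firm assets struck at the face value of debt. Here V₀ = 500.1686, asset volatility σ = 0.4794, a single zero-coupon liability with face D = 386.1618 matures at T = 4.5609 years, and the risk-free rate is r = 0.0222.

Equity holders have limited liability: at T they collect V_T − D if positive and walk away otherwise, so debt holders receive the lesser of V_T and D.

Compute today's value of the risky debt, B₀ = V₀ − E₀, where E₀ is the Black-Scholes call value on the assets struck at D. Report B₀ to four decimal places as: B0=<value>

B0=249.2619

d₁ = [ln(V₀/D) + (r + σ²/2)T] / (σ√T)
   = [ln(500.1686/386.1618) + (0.0222 + 0.5·0.4794²)·4.5609] / (0.4794·√4.5609)
   = [0.258689 + 0.625355] / 1.023819 = 0.863476
d₂ = d₁ − σ√T = 0.863476 − 1.023819 = -0.160343
N(d₁) = 0.806062,  N(d₂) = 0.436305,  e^(−rT) = 0.903705
E₀ = V₀·N(d₁) − D·e^(−rT)·N(d₂)
   = 500.1686·0.806062 − 386.1618·0.903705·0.436305 = 250.906659
B₀ = V₀ − E₀ = 500.1686 − 250.906659 = 249.261941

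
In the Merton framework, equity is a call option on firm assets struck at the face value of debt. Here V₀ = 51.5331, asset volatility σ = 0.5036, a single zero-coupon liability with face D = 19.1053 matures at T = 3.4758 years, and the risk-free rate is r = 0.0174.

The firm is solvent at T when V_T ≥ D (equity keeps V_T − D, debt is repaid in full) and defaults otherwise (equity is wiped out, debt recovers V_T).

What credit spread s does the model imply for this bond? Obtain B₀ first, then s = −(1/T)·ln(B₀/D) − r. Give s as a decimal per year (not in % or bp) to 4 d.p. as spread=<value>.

d₁ = [ln(V₀/D) + (r + σ²/2)T] / (σ√T)
   = [ln(51.5331/19.1053) + (0.0174 + 0.5·0.5036²)·3.4758] / (0.5036·√3.4758)
   = [0.992259 + 0.501233] / 0.938887 = 1.590705
d₂ = d₁ − σ√T = 1.590705 − 0.938887 = 0.651818
N(d₁) = 0.944162,  N(d₂) = 0.742741,  e^(−rT) = 0.941314
E₀ = V₀·N(d₁) − D·e^(−rT)·N(d₂)
   = 51.5331·0.944162 − 19.1053·0.941314·0.742741 = 35.298085
B₀ = V₀ − E₀ = 51.5331 − 35.298085 = 16.235015
spread = −(1/T)·ln(B₀/D) − r = −(1/3.4758)·ln(16.235015/19.1053) − 0.0174 = 0.02943683

spread=0.0294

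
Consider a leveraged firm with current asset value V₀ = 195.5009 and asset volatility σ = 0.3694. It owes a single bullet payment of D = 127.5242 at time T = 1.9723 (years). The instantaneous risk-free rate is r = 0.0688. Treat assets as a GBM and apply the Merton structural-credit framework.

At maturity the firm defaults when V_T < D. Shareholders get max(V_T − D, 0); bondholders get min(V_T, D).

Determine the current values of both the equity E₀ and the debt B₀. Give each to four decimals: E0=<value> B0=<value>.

d₁ = [ln(V₀/D) + (r + σ²/2)T] / (σ√T)
   = [ln(195.5009/127.5242) + (0.0688 + 0.5·0.3694²)·1.9723] / (0.3694·√1.9723)
   = [0.427259 + 0.270261] / 0.518780 = 1.344538
d₂ = d₁ − σ√T = 1.344538 − 0.518780 = 0.825758
N(d₁) = 0.910613,  N(d₂) = 0.795529,  e^(−rT) = 0.873110
E₀ = V₀·N(d₁) − D·e^(−rT)·N(d₂)
   = 195.5009·0.910613 − 127.5242·0.873110·0.795529 = 89.449321
B₀ = V₀ − E₀ = 195.5009 − 89.449321 = 106.051579

E0=89.4493 B0=106.0516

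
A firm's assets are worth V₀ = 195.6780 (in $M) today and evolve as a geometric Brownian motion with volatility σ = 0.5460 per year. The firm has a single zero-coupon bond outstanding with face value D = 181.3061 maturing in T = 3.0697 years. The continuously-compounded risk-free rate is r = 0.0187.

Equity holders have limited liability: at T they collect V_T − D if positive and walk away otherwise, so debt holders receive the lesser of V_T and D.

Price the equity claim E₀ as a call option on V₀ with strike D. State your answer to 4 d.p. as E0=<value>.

E0=80.2762

d₁ = [ln(V₀/D) + (r + σ²/2)T] / (σ√T)
   = [ln(195.6780/181.3061) + (0.0187 + 0.5·0.5460²)·3.0697] / (0.5460·√3.0697)
   = [0.076284 + 0.514967] / 0.956623 = 0.618060
d₂ = d₁ − σ√T = 0.618060 − 0.956623 = -0.338562
N(d₁) = 0.731732,  N(d₂) = 0.367470,  e^(−rT) = 0.944213
E₀ = V₀·N(d₁) − D·e^(−rT)·N(d₂)
   = 195.6780·0.731732 − 181.3061·0.944213·0.367470 = 80.276159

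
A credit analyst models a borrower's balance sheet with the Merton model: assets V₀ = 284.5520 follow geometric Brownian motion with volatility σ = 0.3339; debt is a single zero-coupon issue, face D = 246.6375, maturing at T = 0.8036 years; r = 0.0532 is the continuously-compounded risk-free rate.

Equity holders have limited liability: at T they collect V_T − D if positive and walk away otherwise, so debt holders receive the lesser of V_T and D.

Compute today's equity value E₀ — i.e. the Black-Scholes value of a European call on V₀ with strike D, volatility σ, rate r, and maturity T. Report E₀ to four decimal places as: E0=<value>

d₁ = [ln(V₀/D) + (r + σ²/2)T] / (σ√T)
   = [ln(284.5520/246.6375) + (0.0532 + 0.5·0.3339²)·0.8036] / (0.3339·√0.8036)
   = [0.142996 + 0.087548] / 0.299320 = 0.770226
d₂ = d₁ − σ√T = 0.770226 − 0.299320 = 0.470905
N(d₁) = 0.779417,  N(d₂) = 0.681146,  e^(−rT) = 0.958149
E₀ = V₀·N(d₁) − D·e^(−rT)·N(d₂)
   = 284.5520·0.779417 − 246.6375·0.958149·0.681146 = 60.819296

E0=60.8193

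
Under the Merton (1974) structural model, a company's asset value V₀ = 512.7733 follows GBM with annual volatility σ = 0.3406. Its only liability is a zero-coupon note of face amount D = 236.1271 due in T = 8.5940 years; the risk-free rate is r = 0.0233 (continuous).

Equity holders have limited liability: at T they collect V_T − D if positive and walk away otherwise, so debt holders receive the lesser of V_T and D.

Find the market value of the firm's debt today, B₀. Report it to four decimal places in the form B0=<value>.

d₁ = [ln(V₀/D) + (r + σ²/2)T] / (σ√T)
   = [ln(512.7733/236.1271) + (0.0233 + 0.5·0.3406²)·8.5940] / (0.3406·√8.5940)
   = [0.775464 + 0.698728] / 0.998487 = 1.476426
d₂ = d₁ − σ√T = 1.476426 − 0.998487 = 0.477939
N(d₁) = 0.930085,  N(d₂) = 0.683653,  e^(−rT) = 0.818534
E₀ = V₀·N(d₁) − D·e^(−rT)·N(d₂)
   = 512.7733·0.930085 − 236.1271·0.818534·0.683653 = 344.787670
B₀ = V₀ − E₀ = 512.7733 − 344.787670 = 167.985630

B0=167.9856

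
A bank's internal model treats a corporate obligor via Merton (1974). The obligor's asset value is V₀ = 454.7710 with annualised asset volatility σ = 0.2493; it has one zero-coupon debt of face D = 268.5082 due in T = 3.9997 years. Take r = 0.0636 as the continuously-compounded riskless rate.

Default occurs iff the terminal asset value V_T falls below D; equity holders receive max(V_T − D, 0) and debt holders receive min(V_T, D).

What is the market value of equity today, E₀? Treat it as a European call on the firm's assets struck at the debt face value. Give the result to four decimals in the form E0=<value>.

E0=250.3363

d₁ = [ln(V₀/D) + (r + σ²/2)T] / (σ√T)
   = [ln(454.7710/268.5082) + (0.0636 + 0.5·0.2493²)·3.9997] / (0.2493·√3.9997)
   = [0.526913 + 0.378673] / 0.498581 = 1.816324
d₂ = d₁ − σ√T = 1.816324 − 0.498581 = 1.317743
N(d₁) = 0.965340,  N(d₂) = 0.906205,  e^(−rT) = 0.775396
E₀ = V₀·N(d₁) − D·e^(−rT)·N(d₂)
   = 454.7710·0.965340 − 268.5082·0.775396·0.906205 = 250.336319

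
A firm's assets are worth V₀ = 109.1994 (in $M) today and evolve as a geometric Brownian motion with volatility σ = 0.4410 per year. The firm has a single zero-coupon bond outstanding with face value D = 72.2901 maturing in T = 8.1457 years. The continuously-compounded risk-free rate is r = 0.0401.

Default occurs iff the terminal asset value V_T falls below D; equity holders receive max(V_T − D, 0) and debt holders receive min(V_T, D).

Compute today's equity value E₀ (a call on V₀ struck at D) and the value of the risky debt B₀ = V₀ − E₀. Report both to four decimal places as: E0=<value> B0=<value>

d₁ = [ln(V₀/D) + (r + σ²/2)T] / (σ√T)
   = [ln(109.1994/72.2901) + (0.0401 + 0.5·0.4410²)·8.1457] / (0.4410·√8.1457)
   = [0.412488 + 1.118735] / 1.258644 = 1.216566
d₂ = d₁ − σ√T = 1.216566 − 1.258644 = -0.042078
N(d₁) = 0.888115,  N(d₂) = 0.483218,  e^(−rT) = 0.721342
E₀ = V₀·N(d₁) − D·e^(−rT)·N(d₂)
   = 109.1994·0.888115 − 72.2901·0.721342·0.483218 = 71.783824
B₀ = V₀ − E₀ = 109.1994 − 71.783824 = 37.415576

E0=71.7838 B0=37.4156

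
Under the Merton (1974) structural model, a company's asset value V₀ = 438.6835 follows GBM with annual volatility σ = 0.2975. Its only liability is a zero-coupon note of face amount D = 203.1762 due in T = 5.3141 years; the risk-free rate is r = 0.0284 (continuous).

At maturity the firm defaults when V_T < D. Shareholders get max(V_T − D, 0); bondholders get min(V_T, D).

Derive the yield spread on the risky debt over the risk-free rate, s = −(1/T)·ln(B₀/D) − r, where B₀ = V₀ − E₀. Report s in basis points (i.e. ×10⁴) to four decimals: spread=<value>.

spread=83.4267

d₁ = [ln(V₀/D) + (r + σ²/2)T] / (σ√T)
   = [ln(438.6835/203.1762) + (0.0284 + 0.5·0.2975²)·5.3141] / (0.2975·√5.3141)
   = [0.769705 + 0.386086] / 0.685807 = 1.685300
d₂ = d₁ − σ√T = 1.685300 − 0.685807 = 0.999494
N(d₁) = 0.954035,  N(d₂) = 0.841222,  e^(−rT) = 0.859916
E₀ = V₀·N(d₁) − D·e^(−rT)·N(d₂)
   = 438.6835·0.954035 − 203.1762·0.859916·0.841222 = 271.545576
B₀ = V₀ − E₀ = 438.6835 − 271.545576 = 167.137924
spread = −(1/T)·ln(B₀/D) − r = −(1/5.3141)·ln(167.137924/203.1762) − 0.0284 = 0.00834267
in basis points: 0.00834267 × 10⁴ = 83.4267 bp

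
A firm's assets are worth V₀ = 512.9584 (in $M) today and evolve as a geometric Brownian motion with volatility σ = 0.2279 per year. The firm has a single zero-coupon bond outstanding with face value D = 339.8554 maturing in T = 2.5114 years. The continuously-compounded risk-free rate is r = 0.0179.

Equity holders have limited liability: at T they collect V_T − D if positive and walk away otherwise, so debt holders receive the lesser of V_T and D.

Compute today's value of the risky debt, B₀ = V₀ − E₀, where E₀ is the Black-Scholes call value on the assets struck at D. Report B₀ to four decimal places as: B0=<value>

B0=317.7579

d₁ = [ln(V₀/D) + (r + σ²/2)T] / (σ√T)
   = [ln(512.9584/339.8554) + (0.0179 + 0.5·0.2279²)·2.5114] / (0.2279·√2.5114)
   = [0.411675 + 0.110173] / 0.361162 = 1.444912
d₂ = d₁ − σ√T = 1.444912 − 0.361162 = 1.083750
N(d₁) = 0.925759,  N(d₂) = 0.860762,  e^(−rT) = 0.956041
E₀ = V₀·N(d₁) − D·e^(−rT)·N(d₂)
   = 512.9584·0.925759 − 339.8554·0.956041·0.860762 = 195.200456
B₀ = V₀ − E₀ = 512.9584 − 195.200456 = 317.757944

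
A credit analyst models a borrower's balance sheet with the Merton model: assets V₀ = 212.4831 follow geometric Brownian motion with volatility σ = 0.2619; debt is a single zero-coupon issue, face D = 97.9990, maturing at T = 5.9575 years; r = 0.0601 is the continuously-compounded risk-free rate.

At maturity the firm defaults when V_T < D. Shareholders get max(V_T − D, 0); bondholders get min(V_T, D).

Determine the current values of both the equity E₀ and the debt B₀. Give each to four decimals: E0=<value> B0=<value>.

d₁ = [ln(V₀/D) + (r + σ²/2)T] / (σ√T)
   = [ln(212.4831/97.9990) + (0.0601 + 0.5·0.2619²)·5.9575] / (0.2619·√5.9575)
   = [0.773905 + 0.562363] / 0.639245 = 2.090384
d₂ = d₁ − σ√T = 2.090384 − 0.639245 = 1.451139
N(d₁) = 0.981708,  N(d₂) = 0.926629,  e^(−rT) = 0.699041
E₀ = V₀·N(d₁) − D·e^(−rT)·N(d₂)
   = 212.4831·0.981708 − 97.9990·0.699041·0.926629 = 145.117382
B₀ = V₀ − E₀ = 212.4831 − 145.117382 = 67.365718

E0=145.1174 B0=67.3657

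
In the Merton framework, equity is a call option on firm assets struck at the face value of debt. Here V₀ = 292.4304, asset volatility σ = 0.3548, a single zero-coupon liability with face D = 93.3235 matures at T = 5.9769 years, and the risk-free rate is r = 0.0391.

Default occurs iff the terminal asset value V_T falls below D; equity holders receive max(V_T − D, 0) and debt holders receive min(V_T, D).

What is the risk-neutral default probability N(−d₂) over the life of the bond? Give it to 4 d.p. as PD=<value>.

d₁ = [ln(V₀/D) + (r + σ²/2)T] / (σ√T)
   = [ln(292.4304/93.3235) + (0.0391 + 0.5·0.3548²)·5.9769] / (0.3548·√5.9769)
   = [1.142155 + 0.609892] / 0.867404 = 2.019873
d₂ = d₁ − σ√T = 2.019873 − 0.867404 = 1.152469
risk-neutral PD = N(−d₂) = N(-1.152469) = 0.124564

PD=0.1246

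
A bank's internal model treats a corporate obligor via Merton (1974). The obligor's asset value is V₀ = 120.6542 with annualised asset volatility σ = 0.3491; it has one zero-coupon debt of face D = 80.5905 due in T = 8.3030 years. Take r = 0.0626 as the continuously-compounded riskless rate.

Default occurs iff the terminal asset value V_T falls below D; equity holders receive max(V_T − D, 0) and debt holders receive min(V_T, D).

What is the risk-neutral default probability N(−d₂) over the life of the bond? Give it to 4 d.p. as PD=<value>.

PD=0.3391

d₁ = [ln(V₀/D) + (r + σ²/2)T] / (σ√T)
   = [ln(120.6542/80.5905) + (0.0626 + 0.5·0.3491²)·8.3030] / (0.3491·√8.3030)
   = [0.403548 + 1.025714] / 1.005929 = 1.420838
d₂ = d₁ − σ√T = 1.420838 − 1.005929 = 0.414909
risk-neutral PD = N(−d₂) = N(-0.414909) = 0.339104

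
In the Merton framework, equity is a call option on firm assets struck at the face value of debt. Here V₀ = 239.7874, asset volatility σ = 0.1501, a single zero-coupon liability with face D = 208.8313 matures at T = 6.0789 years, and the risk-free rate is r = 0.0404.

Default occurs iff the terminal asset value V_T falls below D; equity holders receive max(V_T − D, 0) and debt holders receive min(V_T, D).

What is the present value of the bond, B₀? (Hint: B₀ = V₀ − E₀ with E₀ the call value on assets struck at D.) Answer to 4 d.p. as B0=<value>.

d₁ = [ln(V₀/D) + (r + σ²/2)T] / (σ√T)
   = [ln(239.7874/208.8313) + (0.0404 + 0.5·0.1501²)·6.0789] / (0.1501·√6.0789)
   = [0.138226 + 0.314066] / 0.370078 = 1.222154
d₂ = d₁ − σ√T = 1.222154 − 0.370078 = 0.852076
N(d₁) = 0.889175,  N(d₂) = 0.802914,  e^(−rT) = 0.782245
E₀ = V₀·N(d₁) − D·e^(−rT)·N(d₂)
   = 239.7874·0.889175 − 208.8313·0.782245·0.802914 = 82.051244
B₀ = V₀ − E₀ = 239.7874 − 82.051244 = 157.736156

B0=157.7362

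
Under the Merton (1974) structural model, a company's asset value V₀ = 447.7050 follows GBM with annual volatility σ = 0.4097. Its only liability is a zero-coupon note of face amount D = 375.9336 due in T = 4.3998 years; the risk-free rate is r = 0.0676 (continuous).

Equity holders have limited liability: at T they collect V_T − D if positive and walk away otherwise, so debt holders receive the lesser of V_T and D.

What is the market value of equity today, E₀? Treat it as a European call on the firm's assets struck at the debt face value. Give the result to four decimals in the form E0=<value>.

d₁ = [ln(V₀/D) + (r + σ²/2)T] / (σ√T)
   = [ln(447.7050/375.9336) + (0.0676 + 0.5·0.4097²)·4.3998] / (0.4097·√4.3998)
   = [0.174722 + 0.666689] / 0.859374 = 0.979097
d₂ = d₁ − σ√T = 0.979097 − 0.859374 = 0.119722
N(d₁) = 0.836234,  N(d₂) = 0.547648,  e^(−rT) = 0.742727
E₀ = V₀·N(d₁) − D·e^(−rT)·N(d₂)
   = 447.7050·0.836234 − 375.9336·0.742727·0.547648 = 221.473840

E0=221.4738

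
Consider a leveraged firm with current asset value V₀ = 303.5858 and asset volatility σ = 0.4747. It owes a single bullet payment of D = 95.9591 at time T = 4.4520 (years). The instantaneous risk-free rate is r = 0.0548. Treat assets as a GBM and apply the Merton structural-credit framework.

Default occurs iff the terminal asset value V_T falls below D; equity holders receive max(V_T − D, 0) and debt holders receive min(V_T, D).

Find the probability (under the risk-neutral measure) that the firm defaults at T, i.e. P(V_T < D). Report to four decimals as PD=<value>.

d₁ = [ln(V₀/D) + (r + σ²/2)T] / (σ√T)
   = [ln(303.5858/95.9591) + (0.0548 + 0.5·0.4747²)·4.4520] / (0.4747·√4.4520)
   = [1.151742 + 0.745577] / 1.001606 = 1.894277
d₂ = d₁ − σ√T = 1.894277 − 1.001606 = 0.892671
risk-neutral PD = N(−d₂) = N(-0.892671) = 0.186017

PD=0.1860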